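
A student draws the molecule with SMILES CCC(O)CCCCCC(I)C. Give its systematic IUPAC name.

9-iododecan-3-ol

Counting along the main chain through the –OH group gives 10 carbons: the parent is decane.
An alcohol (–OH) is the principal characteristic group, giving the suffix -ol.
Number the chain so that numbering from this end puts the hydroxyl group at C-3 rather than C-8.
That gives the hydroxyl at C-3; an iodo group at C-9.
Assembling the pieces gives 9-iododecan-3-ol.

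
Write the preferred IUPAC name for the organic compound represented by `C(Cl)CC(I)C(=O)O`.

The longest chain bearing the –COOH group is 4 carbons long (butane).
The principal characteristic group is a carboxylic acid (terminal –COOH), named with the suffix -oic acid.
The numbering direction is chosen so that the carboxylic acid carbon is C-1 by definition.
With this numbering: a chloro group at C-4; an iodo group at C-2.
Prefixes are listed alphabetically: chloro, iodo.
The name is 4-chloro-2-iodobutanoic acid.

4-chloro-2-iodobutanoic acid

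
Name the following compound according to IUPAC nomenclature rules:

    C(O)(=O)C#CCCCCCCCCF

The longest chain bearing the –COOH group and the multiple bond is 11 carbons long (undecane).
A carboxylic acid (terminal –COOH) is the principal characteristic group, giving the suffix -oic acid.
The chain contains a C≡C triple bond, so the unsaturation ending is -yne.
Choose the numbering such that the carboxylic acid carbon is C-1 by definition.
That gives the triple bond between C-2 and C-3; a fluoro group at C-11.
Putting it together: 11-fluoroundec-2-ynoic acid.

11-fluoroundec-2-ynoic acid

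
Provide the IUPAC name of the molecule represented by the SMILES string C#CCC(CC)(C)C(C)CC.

4-ethyl-4,5-dimethylhept-1-yne

The longest chain bearing the multiple bond is 7 carbons long (heptane).
There is one C≡C triple bond, indicated by the ending -yne.
Choose the numbering such that numbering from this end puts the triple bond at C-1 rather than C-6.
With this numbering: the triple bond between C-1 and C-2; an ethyl group at C-4; methyl groups at C-4 and C-5.
The substituents are ordered alphabetically, ignoring any di-/tri- multipliers.
Putting it together: 4-ethyl-4,5-dimethylhept-1-yne.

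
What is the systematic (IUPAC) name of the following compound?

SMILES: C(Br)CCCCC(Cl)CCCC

The parent chain contains 10 carbons (decane).
The numbering direction is chosen so that the substituent locant set {1,6} is lower than {5,10} at the first point of difference.
With this numbering: a bromo group at C-1; a chloro group at C-6.
Substituent prefixes are cited in alphabetical order (multiplying prefixes like di-/tri- are ignored for ordering).
The name is 1-bromo-6-chlorodecane.

1-bromo-6-chlorodecane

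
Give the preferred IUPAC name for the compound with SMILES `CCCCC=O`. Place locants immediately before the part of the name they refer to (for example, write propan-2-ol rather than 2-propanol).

pentanal

The longest carbon chain that includes the –CHO group has 5 carbons, so the parent hydride is pentane.
An aldehyde (terminal –CHO) is the principal characteristic group, giving the suffix -al.
Number the chain so that the aldehyde carbon is C-1 by definition.
Putting it together: pentanal.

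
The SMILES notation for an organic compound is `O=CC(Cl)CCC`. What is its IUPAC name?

Counting along the main chain through the –CHO group gives 5 carbons: the parent is pentane.
The highest-priority functional group is an aldehyde (terminal –CHO), so the name ends in -al.
The numbering direction is chosen so that the aldehyde carbon is C-1 by definition.
With this numbering: a chloro group at C-2.
Putting it together: 2-chloropentanal.

2-chloropentanal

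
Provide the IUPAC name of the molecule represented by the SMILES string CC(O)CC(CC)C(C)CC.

The longest chain bearing the –OH group is 7 carbons long (heptane).
The principal characteristic group is an alcohol (–OH), named with the suffix -ol.
The numbering direction is chosen so that numbering from this end puts the hydroxyl group at C-2 rather than C-6.
With this numbering: the hydroxyl at C-2; an ethyl group at C-4; a methyl group at C-5.
Prefixes are listed alphabetically: ethyl, methyl.
Putting it together: 4-ethyl-5-methylheptan-2-ol.

4-ethyl-5-methylheptan-2-ol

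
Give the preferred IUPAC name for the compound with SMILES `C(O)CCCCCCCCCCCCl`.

12-chlorododecan-1-ol

The longest chain bearing the –OH group is 12 carbons long (dodecane).
The principal characteristic group is an alcohol (–OH), named with the suffix -ol.
The numbering direction is chosen so that numbering from this end puts the hydroxyl group at C-1 rather than C-12.
That gives the hydroxyl at C-1; a chloro group at C-12.
Putting it together: 12-chlorododecan-1-ol.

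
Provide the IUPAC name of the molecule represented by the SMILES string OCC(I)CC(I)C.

Counting along the main chain through the –OH group gives 5 carbons: the parent is pentane.
The highest-priority functional group is an alcohol (–OH), so the name ends in -ol.
Number the chain so that numbering from this end puts the hydroxyl group at C-1 rather than C-5.
With this numbering: the hydroxyl at C-1; iodo groups at C-2 and C-4.
Assembling the pieces gives 2,4-diiodopentan-1-ol.

2,4-diiodopentan-1-ol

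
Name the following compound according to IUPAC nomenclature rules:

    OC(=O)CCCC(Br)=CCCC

5-bromonon-5-enoic acid

Counting along the main chain through the –COOH group and the multiple bond gives 9 carbons: the parent is nonane.
A carboxylic acid (terminal –COOH) is the principal characteristic group, giving the suffix -oic acid.
A C=C double bond in the chain gives the infix -ene-.
The numbering direction is chosen so that the carboxylic acid carbon is C-1 by definition.
That gives the double bond between C-5 and C-6; a bromo group at C-5.
The name is 5-bromonon-5-enoic acid.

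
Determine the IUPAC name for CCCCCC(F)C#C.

The longest carbon chain that includes the multiple bond has 8 carbons, so the parent hydride is octane.
A C≡C triple bond in the chain gives the infix -yne-.
Number the chain so that numbering from this end puts the triple bond at C-1 rather than C-7.
With this numbering: the triple bond between C-1 and C-2; a fluoro group at C-3.
Putting it together: 3-fluorooct-1-yne.

3-fluorooct-1-yne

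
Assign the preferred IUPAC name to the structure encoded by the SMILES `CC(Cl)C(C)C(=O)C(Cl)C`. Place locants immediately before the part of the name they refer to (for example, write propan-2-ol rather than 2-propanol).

2,5-dichloro-4-methylhexan-3-one

The longest chain bearing the carbonyl is 6 carbons long (hexane).
A ketone (C=O on an internal carbon) is the principal characteristic group, giving the suffix -one.
Number the chain so that numbering from this end puts the carbonyl group at C-3 rather than C-4.
This places the carbonyl at C-3; chloro groups at C-2 and C-5; a methyl group at C-4.
Prefixes are listed alphabetically: chloro, methyl.
Assembling the pieces gives 2,5-dichloro-4-methylhexan-3-one.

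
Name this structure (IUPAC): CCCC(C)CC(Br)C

The longest continuous carbon chain has 7 atoms, so the parent hydride is heptane.
The numbering direction is chosen so that the substituent locant set {2,4} is lower than {4,6} at the first point of difference.
This places a bromo group at C-2; a methyl group at C-4.
Prefixes are listed alphabetically: bromo, methyl.
The name is 2-bromo-4-methylheptane.

2-bromo-4-methylheptane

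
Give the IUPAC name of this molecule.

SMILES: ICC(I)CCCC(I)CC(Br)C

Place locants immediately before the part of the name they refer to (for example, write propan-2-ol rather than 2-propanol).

8-bromo-1,2,6-triiodononane

The longest continuous carbon chain has 9 atoms, so the parent hydride is nonane.
Number the chain so that the substituent locant set {1,2,6,8} is lower than {2,4,8,9} at the first point of difference.
That gives a bromo group at C-8; iodo groups at C-1 and C-2 and C-6.
The substituents are ordered alphabetically, ignoring any di-/tri- multipliers.
Putting it together: 8-bromo-1,2,6-triiodononane.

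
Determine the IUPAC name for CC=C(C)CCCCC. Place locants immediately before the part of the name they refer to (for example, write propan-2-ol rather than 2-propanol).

The longest chain bearing the multiple bond is 8 carbons long (octane).
There is one C=C double bond, indicated by the ending -ene.
Number the chain so that numbering from this end puts the double bond at C-2 rather than C-6.
This places the double bond between C-2 and C-3; a methyl group at C-3.
The name is 3-methyloct-2-ene.

3-methyloct-2-ene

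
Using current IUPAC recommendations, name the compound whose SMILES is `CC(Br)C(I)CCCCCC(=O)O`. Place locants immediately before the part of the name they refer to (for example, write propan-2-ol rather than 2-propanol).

The longest carbon chain that includes the –COOH group has 9 carbons, so the parent hydride is nonane.
A carboxylic acid (terminal –COOH) is the principal characteristic group, giving the suffix -oic acid.
Number the chain so that the carboxylic acid carbon is C-1 by definition.
This places a bromo group at C-8; an iodo group at C-7.
The substituents are ordered alphabetically, ignoring any di-/tri- multipliers.
Assembling the pieces gives 8-bromo-7-iodononanoic acid.

8-bromo-7-iodononanoic acid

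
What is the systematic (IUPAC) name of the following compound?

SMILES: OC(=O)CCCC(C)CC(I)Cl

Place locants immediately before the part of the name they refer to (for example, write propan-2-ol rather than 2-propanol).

The longest chain bearing the –COOH group is 7 carbons long (heptane).
The highest-priority functional group is a carboxylic acid (terminal –COOH), so the name ends in -oic acid.
The numbering direction is chosen so that the carboxylic acid carbon is C-1 by definition.
With this numbering: a chloro group at C-7; an iodo group at C-7; a methyl group at C-5.
Prefixes are listed alphabetically: chloro, iodo, methyl.
The name is 7-chloro-7-iodo-5-methylheptanoic acid.

7-chloro-7-iodo-5-methylheptanoic acid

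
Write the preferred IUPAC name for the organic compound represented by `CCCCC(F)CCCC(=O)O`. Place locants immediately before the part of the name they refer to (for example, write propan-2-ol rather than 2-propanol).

The longest chain bearing the –COOH group is 9 carbons long (nonane).
The highest-priority functional group is a carboxylic acid (terminal –COOH), so the name ends in -oic acid.
Number the chain so that the carboxylic acid carbon is C-1 by definition.
That gives a fluoro group at C-5.
Assembling the pieces gives 5-fluorononanoic acid.

5-fluorononanoic acid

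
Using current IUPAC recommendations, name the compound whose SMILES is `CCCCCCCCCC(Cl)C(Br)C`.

2-bromo-3-chlorododecane

The parent chain contains 12 carbons (dodecane).
Choose the numbering such that the substituent locant set {2,3} is lower than {10,11} at the first point of difference.
This places a bromo group at C-2; a chloro group at C-3.
Prefixes are listed alphabetically: bromo, chloro.
Assembling the pieces gives 2-bromo-3-chlorododecane.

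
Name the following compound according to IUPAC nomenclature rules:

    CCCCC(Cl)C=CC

Counting along the main chain through the multiple bond gives 8 carbons: the parent is octane.
There is one C=C double bond, indicated by the ending -ene.
The numbering direction is chosen so that numbering from this end puts the double bond at C-2 rather than C-6.
With this numbering: the double bond between C-2 and C-3; a chloro group at C-4.
Putting it together: 4-chlorooct-2-ene.

4-chlorooct-2-ene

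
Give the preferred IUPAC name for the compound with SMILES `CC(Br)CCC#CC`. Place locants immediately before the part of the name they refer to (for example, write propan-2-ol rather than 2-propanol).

6-bromohept-2-yne

The longest carbon chain that includes the multiple bond has 7 carbons, so the parent hydride is heptane.
There is one C≡C triple bond, indicated by the ending -yne.
Choose the numbering such that numbering from this end puts the triple bond at C-2 rather than C-5.
That gives the triple bond between C-2 and C-3; a bromo group at C-6.
Assembling the pieces gives 6-bromohept-2-yne.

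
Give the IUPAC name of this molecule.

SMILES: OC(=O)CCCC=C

hex-5-enoic acid

The longest chain bearing the –COOH group and the multiple bond is 6 carbons long (hexane).
The highest-priority functional group is a carboxylic acid (terminal –COOH), so the name ends in -oic acid.
There is one C=C double bond, indicated by the ending -ene.
The numbering direction is chosen so that the carboxylic acid carbon is C-1 by definition.
This places the double bond between C-5 and C-6.
Assembling the pieces gives hex-5-enoic acid.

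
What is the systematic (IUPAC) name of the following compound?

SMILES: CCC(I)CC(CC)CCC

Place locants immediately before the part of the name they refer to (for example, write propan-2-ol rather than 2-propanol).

5-ethyl-3-iodooctane

The parent chain contains 8 carbons (octane).
Choose the numbering such that the substituent locant set {3,5} is lower than {4,6} at the first point of difference.
This places an ethyl group at C-5; an iodo group at C-3.
The substituents are ordered alphabetically, ignoring any di-/tri- multipliers.
Assembling the pieces gives 5-ethyl-3-iodooctane.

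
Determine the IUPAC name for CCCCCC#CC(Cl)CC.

The longest carbon chain that includes the multiple bond has 10 carbons, so the parent hydride is decane.
There is one C≡C triple bond, indicated by the ending -yne.
Choose the numbering such that numbering from this end puts the triple bond at C-4 rather than C-6.
That gives the triple bond between C-4 and C-5; a chloro group at C-3.
Assembling the pieces gives 3-chlorodec-4-yne.

3-chlorodec-4-yne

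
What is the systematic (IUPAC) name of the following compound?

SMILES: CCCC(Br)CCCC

4-bromooctane

The longest carbon chain is 8 atoms: the parent is octane.
Choose the numbering such that the substituent locant set {4} is lower than {5} at the first point of difference.
That gives a bromo group at C-4.
Putting it together: 4-bromooctane.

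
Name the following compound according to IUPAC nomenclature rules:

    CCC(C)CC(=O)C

4-methylhexan-2-one

The longest chain bearing the carbonyl is 6 carbons long (hexane).
A ketone (C=O on an internal carbon) is the principal characteristic group, giving the suffix -one.
Number the chain so that numbering from this end puts the carbonyl group at C-2 rather than C-5.
This places the carbonyl at C-2; a methyl group at C-4.
The name is 4-methylhexan-2-one.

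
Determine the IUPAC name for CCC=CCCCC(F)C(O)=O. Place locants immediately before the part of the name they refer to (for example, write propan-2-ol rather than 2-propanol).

2-fluoronon-6-enoic acid

The longest carbon chain that includes the –COOH group and the multiple bond has 9 carbons, so the parent hydride is nonane.
A carboxylic acid (terminal –COOH) is the principal characteristic group, giving the suffix -oic acid.
There is one C=C double bond, indicated by the ending -ene.
The numbering direction is chosen so that the carboxylic acid carbon is C-1 by definition.
With this numbering: the double bond between C-6 and C-7; a fluoro group at C-2.
Assembling the pieces gives 2-fluoronon-6-enoic acid.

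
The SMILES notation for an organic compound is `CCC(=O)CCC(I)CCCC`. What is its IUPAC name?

Counting along the main chain through the carbonyl gives 10 carbons: the parent is decane.
A ketone (C=O on an internal carbon) is the principal characteristic group, giving the suffix -one.
Choose the numbering such that numbering from this end puts the carbonyl group at C-3 rather than C-8.
With this numbering: the carbonyl at C-3; an iodo group at C-6.
Assembling the pieces gives 6-iododecan-3-one.

6-iododecan-3-one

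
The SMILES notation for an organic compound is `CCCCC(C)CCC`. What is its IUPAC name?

4-methyloctane

The longest continuous carbon chain has 8 atoms, so the parent hydride is octane.
The numbering direction is chosen so that the substituent locant set {4} is lower than {5} at the first point of difference.
This places a methyl group at C-4.
Putting it together: 4-methyloctane.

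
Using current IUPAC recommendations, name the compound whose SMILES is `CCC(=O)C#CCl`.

The longest chain bearing the carbonyl and the multiple bond is 5 carbons long (pentane).
The highest-priority functional group is a ketone (C=O on an internal carbon), so the name ends in -one.
There is one C≡C triple bond, indicated by the ending -yne.
The numbering direction is chosen so that numbering from this end puts the triple bond at C-1 rather than C-4.
This places the carbonyl at C-3; the triple bond between C-1 and C-2; a chloro group at C-1.
Putting it together: 1-chloropent-1-yn-3-one.

1-chloropent-1-yn-3-one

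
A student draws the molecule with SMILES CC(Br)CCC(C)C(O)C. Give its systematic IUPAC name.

6-bromo-3-methylheptan-2-ol

Counting along the main chain through the –OH group gives 7 carbons: the parent is heptane.
The principal characteristic group is an alcohol (–OH), named with the suffix -ol.
Number the chain so that numbering from this end puts the hydroxyl group at C-2 rather than C-6.
This places the hydroxyl at C-2; a bromo group at C-6; a methyl group at C-3.
Substituent prefixes are cited in alphabetical order (multiplying prefixes like di-/tri- are ignored for ordering).
Putting it together: 6-bromo-3-methylheptan-2-ol.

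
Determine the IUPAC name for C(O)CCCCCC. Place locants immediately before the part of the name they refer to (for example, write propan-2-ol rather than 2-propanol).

heptan-1-ol

Counting along the main chain through the –OH group gives 7 carbons: the parent is heptane.
The highest-priority functional group is an alcohol (–OH), so the name ends in -ol.
Number the chain so that numbering from this end puts the hydroxyl group at C-1 rather than C-7.
That gives the hydroxyl at C-1.
Putting it together: heptan-1-ol.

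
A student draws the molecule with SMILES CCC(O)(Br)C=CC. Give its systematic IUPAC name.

The longest carbon chain that includes the –OH group and the multiple bond has 6 carbons, so the parent hydride is hexane.
The highest-priority functional group is an alcohol (–OH), so the name ends in -ol.
The chain contains a C=C double bond, so the unsaturation ending is -ene.
Choose the numbering such that numbering from this end puts the hydroxyl group at C-3 rather than C-4.
That gives the hydroxyl at C-3; the double bond between C-4 and C-5; a bromo group at C-3.
Putting it together: 3-bromohex-4-en-3-ol.

3-bromohex-4-en-3-ol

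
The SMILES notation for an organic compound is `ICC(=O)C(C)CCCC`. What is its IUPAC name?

The longest chain bearing the carbonyl is 7 carbons long (heptane).
The principal characteristic group is a ketone (C=O on an internal carbon), named with the suffix -one.
Choose the numbering such that numbering from this end puts the carbonyl group at C-2 rather than C-6.
That gives the carbonyl at C-2; an iodo group at C-1; a methyl group at C-3.
Prefixes are listed alphabetically: iodo, methyl.
Putting it together: 1-iodo-3-methylheptan-2-one.

1-iodo-3-methylheptan-2-one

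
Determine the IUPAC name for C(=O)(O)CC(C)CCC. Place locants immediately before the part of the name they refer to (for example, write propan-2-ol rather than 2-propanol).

Counting along the main chain through the –COOH group gives 6 carbons: the parent is hexane.
A carboxylic acid (terminal –COOH) is the principal characteristic group, giving the suffix -oic acid.
The numbering direction is chosen so that the carboxylic acid carbon is C-1 by definition.
That gives a methyl group at C-3.
The name is 3-methylhexanoic acid.

3-methylhexanoic acid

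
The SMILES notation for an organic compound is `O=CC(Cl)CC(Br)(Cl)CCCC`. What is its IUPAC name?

4-bromo-2,4-dichlorooctanal

Counting along the main chain through the –CHO group gives 8 carbons: the parent is octane.
An aldehyde (terminal –CHO) is the principal characteristic group, giving the suffix -al.
Choose the numbering such that the aldehyde carbon is C-1 by definition.
With this numbering: a bromo group at C-4; chloro groups at C-2 and C-4.
The substituents are ordered alphabetically, ignoring any di-/tri- multipliers.
Putting it together: 4-bromo-2,4-dichlorooctanal.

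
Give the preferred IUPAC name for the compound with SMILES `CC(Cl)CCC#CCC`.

The longest carbon chain that includes the multiple bond has 8 carbons, so the parent hydride is octane.
A C≡C triple bond in the chain gives the infix -yne-.
Number the chain so that numbering from this end puts the triple bond at C-3 rather than C-5.
With this numbering: the triple bond between C-3 and C-4; a chloro group at C-7.
The name is 7-chlorooct-3-yne.

7-chlorooct-3-yne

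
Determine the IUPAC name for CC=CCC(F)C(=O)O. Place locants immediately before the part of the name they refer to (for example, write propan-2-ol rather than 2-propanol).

2-fluorohex-4-enoic acid

The longest carbon chain that includes the –COOH group and the multiple bond has 6 carbons, so the parent hydride is hexane.
The highest-priority functional group is a carboxylic acid (terminal –COOH), so the name ends in -oic acid.
A C=C double bond in the chain gives the infix -ene-.
The numbering direction is chosen so that the carboxylic acid carbon is C-1 by definition.
With this numbering: the double bond between C-4 and C-5; a fluoro group at C-2.
The name is 2-fluorohex-4-enoic acid.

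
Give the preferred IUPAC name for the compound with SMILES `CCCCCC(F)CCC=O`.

The longest carbon chain that includes the –CHO group has 9 carbons, so the parent hydride is nonane.
The highest-priority functional group is an aldehyde (terminal –CHO), so the name ends in -al.
Number the chain so that the aldehyde carbon is C-1 by definition.
That gives a fluoro group at C-4.
The name is 4-fluorononanal.

4-fluorononanal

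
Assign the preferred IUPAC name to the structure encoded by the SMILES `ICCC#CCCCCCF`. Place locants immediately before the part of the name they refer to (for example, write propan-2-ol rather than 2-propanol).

9-fluoro-1-iodonon-3-yne

Counting along the main chain through the multiple bond gives 9 carbons: the parent is nonane.
There is one C≡C triple bond, indicated by the ending -yne.
The numbering direction is chosen so that numbering from this end puts the triple bond at C-3 rather than C-6.
That gives the triple bond between C-3 and C-4; a fluoro group at C-9; an iodo group at C-1.
The substituents are ordered alphabetically, ignoring any di-/tri- multipliers.
The name is 9-fluoro-1-iodonon-3-yne.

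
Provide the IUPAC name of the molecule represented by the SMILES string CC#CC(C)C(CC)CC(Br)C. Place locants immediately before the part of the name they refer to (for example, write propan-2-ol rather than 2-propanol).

7-bromo-5-ethyl-4-methyloct-2-yne

The longest chain bearing the multiple bond is 8 carbons long (octane).
There is one C≡C triple bond, indicated by the ending -yne.
Choose the numbering such that numbering from this end puts the triple bond at C-2 rather than C-6.
With this numbering: the triple bond between C-2 and C-3; a bromo group at C-7; an ethyl group at C-5; a methyl group at C-4.
The substituents are ordered alphabetically, ignoring any di-/tri- multipliers.
Putting it together: 7-bromo-5-ethyl-4-methyloct-2-yne.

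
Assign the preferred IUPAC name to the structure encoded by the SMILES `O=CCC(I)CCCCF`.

The longest chain bearing the –CHO group is 7 carbons long (heptane).
The principal characteristic group is an aldehyde (terminal –CHO), named with the suffix -al.
Number the chain so that the aldehyde carbon is C-1 by definition.
This places a fluoro group at C-7; an iodo group at C-3.
Substituent prefixes are cited in alphabetical order (multiplying prefixes like di-/tri- are ignored for ordering).
The name is 7-fluoro-3-iodoheptanal.

7-fluoro-3-iodoheptanal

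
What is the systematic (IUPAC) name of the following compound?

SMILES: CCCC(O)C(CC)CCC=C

The longest carbon chain that includes the –OH group and the multiple bond has 9 carbons, so the parent hydride is nonane.
The highest-priority functional group is an alcohol (–OH), so the name ends in -ol.
There is one C=C double bond, indicated by the ending -ene.
Choose the numbering such that numbering from this end puts the hydroxyl group at C-4 rather than C-6.
That gives the hydroxyl at C-4; the double bond between C-8 and C-9; an ethyl group at C-5.
Assembling the pieces gives 5-ethylnon-8-en-4-ol.

5-ethylnon-8-en-4-ol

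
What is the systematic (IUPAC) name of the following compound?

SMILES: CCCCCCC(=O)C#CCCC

Counting along the main chain through the carbonyl and the multiple bond gives 12 carbons: the parent is dodecane.
The highest-priority functional group is a ketone (C=O on an internal carbon), so the name ends in -one.
There is one C≡C triple bond, indicated by the ending -yne.
The numbering direction is chosen so that numbering from this end puts the carbonyl group at C-6 rather than C-7.
With this numbering: the carbonyl at C-6; the triple bond between C-4 and C-5.
Assembling the pieces gives dodec-4-yn-6-one.

dodec-4-yn-6-one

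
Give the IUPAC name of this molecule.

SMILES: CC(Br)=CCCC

2-bromohex-2-ene

The longest carbon chain that includes the multiple bond has 6 carbons, so the parent hydride is hexane.
A C=C double bond in the chain gives the infix -ene-.
The numbering direction is chosen so that numbering from this end puts the double bond at C-2 rather than C-4.
That gives the double bond between C-2 and C-3; a bromo group at C-2.
The name is 2-bromohex-2-ene.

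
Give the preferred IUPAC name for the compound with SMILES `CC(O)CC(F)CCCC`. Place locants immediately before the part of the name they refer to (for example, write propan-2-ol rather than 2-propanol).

The longest carbon chain that includes the –OH group has 8 carbons, so the parent hydride is octane.
The highest-priority functional group is an alcohol (–OH), so the name ends in -ol.
The numbering direction is chosen so that numbering from this end puts the hydroxyl group at C-2 rather than C-7.
With this numbering: the hydroxyl at C-2; a fluoro group at C-4.
The name is 4-fluorooctan-2-ol.

4-fluorooctan-2-ol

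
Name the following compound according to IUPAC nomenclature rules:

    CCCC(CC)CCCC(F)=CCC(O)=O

8-ethyl-4-fluoroundec-3-enoic acid

The longest chain bearing the –COOH group and the multiple bond is 11 carbons long (undecane).
A carboxylic acid (terminal –COOH) is the principal characteristic group, giving the suffix -oic acid.
A C=C double bond in the chain gives the infix -ene-.
Choose the numbering such that the carboxylic acid carbon is C-1 by definition.
This places the double bond between C-3 and C-4; an ethyl group at C-8; a fluoro group at C-4.
The substituents are ordered alphabetically, ignoring any di-/tri- multipliers.
Putting it together: 8-ethyl-4-fluoroundec-3-enoic acid.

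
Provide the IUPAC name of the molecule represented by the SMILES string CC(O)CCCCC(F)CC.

Counting along the main chain through the –OH group gives 9 carbons: the parent is nonane.
The principal characteristic group is an alcohol (–OH), named with the suffix -ol.
Choose the numbering such that numbering from this end puts the hydroxyl group at C-2 rather than C-8.
This places the hydroxyl at C-2; a fluoro group at C-7.
The name is 7-fluorononan-2-ol.

7-fluorononan-2-ol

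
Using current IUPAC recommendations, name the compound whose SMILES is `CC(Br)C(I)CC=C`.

5-bromo-4-iodohex-1-ene

Counting along the main chain through the multiple bond gives 6 carbons: the parent is hexane.
There is one C=C double bond, indicated by the ending -ene.
The numbering direction is chosen so that numbering from this end puts the double bond at C-1 rather than C-5.
This places the double bond between C-1 and C-2; a bromo group at C-5; an iodo group at C-4.
The substituents are ordered alphabetically, ignoring any di-/tri- multipliers.
The name is 5-bromo-4-iodohex-1-ene.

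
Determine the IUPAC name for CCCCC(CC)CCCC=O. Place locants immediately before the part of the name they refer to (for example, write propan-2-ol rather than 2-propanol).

Counting along the main chain through the –CHO group gives 9 carbons: the parent is nonane.
An aldehyde (terminal –CHO) is the principal characteristic group, giving the suffix -al.
The numbering direction is chosen so that the aldehyde carbon is C-1 by definition.
That gives an ethyl group at C-5.
The name is 5-ethylnonanal.

5-ethylnonanal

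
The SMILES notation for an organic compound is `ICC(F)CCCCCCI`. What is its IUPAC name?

The longest carbon chain is 8 atoms: the parent is octane.
Number the chain so that the substituent locant set {1,2,8} is lower than {1,7,8} at the first point of difference.
With this numbering: a fluoro group at C-2; iodo groups at C-1 and C-8.
Substituent prefixes are cited in alphabetical order (multiplying prefixes like di-/tri- are ignored for ordering).
Putting it together: 2-fluoro-1,8-diiodooctane.

2-fluoro-1,8-diiodooctane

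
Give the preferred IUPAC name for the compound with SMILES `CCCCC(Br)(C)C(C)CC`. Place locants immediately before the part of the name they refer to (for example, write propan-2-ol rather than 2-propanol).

4-bromo-3,4-dimethyloctane

The parent chain contains 8 carbons (octane).
Number the chain so that the substituent locant set {3,4,4} is lower than {5,5,6} at the first point of difference.
That gives a bromo group at C-4; methyl groups at C-3 and C-4.
Prefixes are listed alphabetically: bromo, methyl.
Assembling the pieces gives 4-bromo-3,4-dimethyloctane.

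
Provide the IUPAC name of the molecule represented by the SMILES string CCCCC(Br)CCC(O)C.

5-bromononan-2-ol

The longest carbon chain that includes the –OH group has 9 carbons, so the parent hydride is nonane.
The highest-priority functional group is an alcohol (–OH), so the name ends in -ol.
The numbering direction is chosen so that numbering from this end puts the hydroxyl group at C-2 rather than C-8.
That gives the hydroxyl at C-2; a bromo group at C-5.
Assembling the pieces gives 5-bromononan-2-ol.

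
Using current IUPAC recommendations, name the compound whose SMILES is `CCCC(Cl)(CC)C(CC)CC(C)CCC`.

The parent chain contains 10 carbons (decane).
Number the chain so that the substituent locant set {4,4,5,7} is lower than {4,6,7,7} at the first point of difference.
With this numbering: a chloro group at C-4; ethyl groups at C-4 and C-5; a methyl group at C-7.
Substituent prefixes are cited in alphabetical order (multiplying prefixes like di-/tri- are ignored for ordering).
The name is 4-chloro-4,5-diethyl-7-methyldecane.

4-chloro-4,5-diethyl-7-methyldecane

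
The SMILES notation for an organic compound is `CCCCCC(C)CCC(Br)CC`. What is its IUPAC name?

3-bromo-6-methylundecane

The longest carbon chain is 11 atoms: the parent is undecane.
The numbering direction is chosen so that the substituent locant set {3,6} is lower than {6,9} at the first point of difference.
With this numbering: a bromo group at C-3; a methyl group at C-6.
The substituents are ordered alphabetically, ignoring any di-/tri- multipliers.
Putting it together: 3-bromo-6-methylundecane.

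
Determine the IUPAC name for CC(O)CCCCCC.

Counting along the main chain through the –OH group gives 8 carbons: the parent is octane.
An alcohol (–OH) is the principal characteristic group, giving the suffix -ol.
Number the chain so that numbering from this end puts the hydroxyl group at C-2 rather than C-7.
That gives the hydroxyl at C-2.
The name is octan-2-ol.

octan-2-ol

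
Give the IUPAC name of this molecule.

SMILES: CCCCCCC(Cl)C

2-chlorooctane

The longest carbon chain is 8 atoms: the parent is octane.
The numbering direction is chosen so that the substituent locant set {2} is lower than {7} at the first point of difference.
That gives a chloro group at C-2.
Assembling the pieces gives 2-chlorooctane.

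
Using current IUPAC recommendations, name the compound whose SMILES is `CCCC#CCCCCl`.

The longest chain bearing the multiple bond is 8 carbons long (octane).
The chain contains a C≡C triple bond, so the unsaturation ending is -yne.
Choose the numbering such that the substituent locant set {1} is lower than {8} at the first point of difference.
With this numbering: the triple bond between C-4 and C-5; a chloro group at C-1.
Assembling the pieces gives 1-chlorooct-4-yne.

1-chlorooct-4-yne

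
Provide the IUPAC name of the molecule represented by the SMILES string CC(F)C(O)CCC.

2-fluorohexan-3-ol

The longest chain bearing the –OH group is 6 carbons long (hexane).
The principal characteristic group is an alcohol (–OH), named with the suffix -ol.
Number the chain so that numbering from this end puts the hydroxyl group at C-3 rather than C-4.
That gives the hydroxyl at C-3; a fluoro group at C-2.
The name is 2-fluorohexan-3-ol.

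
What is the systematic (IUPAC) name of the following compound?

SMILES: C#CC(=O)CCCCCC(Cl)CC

9-chloroundec-1-yn-3-one

Counting along the main chain through the carbonyl and the multiple bond gives 11 carbons: the parent is undecane.
The highest-priority functional group is a ketone (C=O on an internal carbon), so the name ends in -one.
The chain contains a C≡C triple bond, so the unsaturation ending is -yne.
Number the chain so that numbering from this end puts the carbonyl group at C-3 rather than C-9.
That gives the carbonyl at C-3; the triple bond between C-1 and C-2; a chloro group at C-9.
Putting it together: 9-chloroundec-1-yn-3-one.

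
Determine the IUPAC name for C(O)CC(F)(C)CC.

Counting along the main chain through the –OH group gives 5 carbons: the parent is pentane.
The highest-priority functional group is an alcohol (–OH), so the name ends in -ol.
Number the chain so that numbering from this end puts the hydroxyl group at C-1 rather than C-5.
With this numbering: the hydroxyl at C-1; a fluoro group at C-3; a methyl group at C-3.
Substituent prefixes are cited in alphabetical order (multiplying prefixes like di-/tri- are ignored for ordering).
The name is 3-fluoro-3-methylpentan-1-ol.

3-fluoro-3-methylpentan-1-ol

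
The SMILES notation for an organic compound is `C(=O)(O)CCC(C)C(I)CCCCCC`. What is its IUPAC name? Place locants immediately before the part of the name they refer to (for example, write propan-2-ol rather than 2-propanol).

5-iodo-4-methylundecanoic acid

Counting along the main chain through the –COOH group gives 11 carbons: the parent is undecane.
A carboxylic acid (terminal –COOH) is the principal characteristic group, giving the suffix -oic acid.
Number the chain so that the carboxylic acid carbon is C-1 by definition.
With this numbering: an iodo group at C-5; a methyl group at C-4.
Substituent prefixes are cited in alphabetical order (multiplying prefixes like di-/tri- are ignored for ordering).
The name is 5-iodo-4-methylundecanoic acid.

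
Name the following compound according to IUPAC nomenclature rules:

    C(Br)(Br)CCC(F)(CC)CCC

1,1-dibromo-4-ethyl-4-fluoroheptane

The parent chain contains 7 carbons (heptane).
Number the chain so that the substituent locant set {1,1,4,4} is lower than {4,4,7,7} at the first point of difference.
With this numbering: two bromo groups at C-1; an ethyl group at C-4; a fluoro group at C-4.
Prefixes are listed alphabetically: bromo, ethyl, fluoro.
Putting it together: 1,1-dibromo-4-ethyl-4-fluoroheptane.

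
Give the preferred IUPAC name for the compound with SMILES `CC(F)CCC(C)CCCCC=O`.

9-fluoro-6-methyldecanal

The longest carbon chain that includes the –CHO group has 10 carbons, so the parent hydride is decane.
An aldehyde (terminal –CHO) is the principal characteristic group, giving the suffix -al.
Choose the numbering such that the aldehyde carbon is C-1 by definition.
With this numbering: a fluoro group at C-9; a methyl group at C-6.
The substituents are ordered alphabetically, ignoring any di-/tri- multipliers.
The name is 9-fluoro-6-methyldecanal.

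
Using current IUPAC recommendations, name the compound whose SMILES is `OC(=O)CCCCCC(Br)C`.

7-bromooctanoic acid

Counting along the main chain through the –COOH group gives 8 carbons: the parent is octane.
The highest-priority functional group is a carboxylic acid (terminal –COOH), so the name ends in -oic acid.
Number the chain so that the carboxylic acid carbon is C-1 by definition.
That gives a bromo group at C-7.
The name is 7-bromooctanoic acid.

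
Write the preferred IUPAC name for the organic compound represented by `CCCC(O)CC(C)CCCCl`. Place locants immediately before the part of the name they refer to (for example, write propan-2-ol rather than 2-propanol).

9-chloro-6-methylnonan-4-ol

Counting along the main chain through the –OH group gives 9 carbons: the parent is nonane.
The principal characteristic group is an alcohol (–OH), named with the suffix -ol.
Number the chain so that numbering from this end puts the hydroxyl group at C-4 rather than C-6.
That gives the hydroxyl at C-4; a chloro group at C-9; a methyl group at C-6.
Prefixes are listed alphabetically: chloro, methyl.
Assembling the pieces gives 9-chloro-6-methylnonan-4-ol.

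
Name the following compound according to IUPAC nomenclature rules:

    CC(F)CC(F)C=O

2,4-difluoropentanal

The longest carbon chain that includes the –CHO group has 5 carbons, so the parent hydride is pentane.
An aldehyde (terminal –CHO) is the principal characteristic group, giving the suffix -al.
Number the chain so that the aldehyde carbon is C-1 by definition.
That gives fluoro groups at C-2 and C-4.
Assembling the pieces gives 2,4-difluoropentanal.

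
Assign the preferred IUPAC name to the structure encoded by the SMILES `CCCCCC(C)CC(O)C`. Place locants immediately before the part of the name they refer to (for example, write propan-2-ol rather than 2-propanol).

4-methylnonan-2-ol

The longest chain bearing the –OH group is 9 carbons long (nonane).
The highest-priority functional group is an alcohol (–OH), so the name ends in -ol.
Number the chain so that numbering from this end puts the hydroxyl group at C-2 rather than C-8.
That gives the hydroxyl at C-2; a methyl group at C-4.
The name is 4-methylnonan-2-ol.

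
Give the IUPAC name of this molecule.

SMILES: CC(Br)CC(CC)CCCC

The parent chain contains 8 carbons (octane).
The numbering direction is chosen so that the substituent locant set {2,4} is lower than {5,7} at the first point of difference.
That gives a bromo group at C-2; an ethyl group at C-4.
The substituents are ordered alphabetically, ignoring any di-/tri- multipliers.
Assembling the pieces gives 2-bromo-4-ethyloctane.

2-bromo-4-ethyloctane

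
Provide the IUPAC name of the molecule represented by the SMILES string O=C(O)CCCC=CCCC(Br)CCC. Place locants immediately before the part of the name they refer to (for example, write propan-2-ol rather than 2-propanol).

9-bromododec-5-enoic acid

The longest carbon chain that includes the –COOH group and the multiple bond has 12 carbons, so the parent hydride is dodecane.
A carboxylic acid (terminal –COOH) is the principal characteristic group, giving the suffix -oic acid.
There is one C=C double bond, indicated by the ending -ene.
The numbering direction is chosen so that the carboxylic acid carbon is C-1 by definition.
This places the double bond between C-5 and C-6; a bromo group at C-9.
The name is 9-bromododec-5-enoic acid.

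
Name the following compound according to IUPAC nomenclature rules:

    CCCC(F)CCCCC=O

6-fluorononanal

Counting along the main chain through the –CHO group gives 9 carbons: the parent is nonane.
An aldehyde (terminal –CHO) is the principal characteristic group, giving the suffix -al.
The numbering direction is chosen so that the aldehyde carbon is C-1 by definition.
With this numbering: a fluoro group at C-6.
The name is 6-fluorononanal.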